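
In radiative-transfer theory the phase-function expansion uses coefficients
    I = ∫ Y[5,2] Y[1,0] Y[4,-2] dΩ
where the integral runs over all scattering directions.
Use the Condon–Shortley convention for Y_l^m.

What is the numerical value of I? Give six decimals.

0.225034

Rules hold: Σm=0, L=10 even, 4≤4≤6.
N = 11·3·9 = 297
Δ = 2!·8!·0!/11! = 1/495
Racah Σ t=1..1: t=1:−1/576 = -1/576
⇒ 3j(5 1 4; 0 0 0)² = 5/99, sgn -1
Racah Σ t=1..1: t=1:−1/1440 = -1/1440
⇒ 3j(5 1 4; 2 0 -2)² = 7/165, sgn -1
4πI² = N·(3j₀)²·(3jₘ)² = 7/11
I = +1·√(0.636364/4π) = 0.22503380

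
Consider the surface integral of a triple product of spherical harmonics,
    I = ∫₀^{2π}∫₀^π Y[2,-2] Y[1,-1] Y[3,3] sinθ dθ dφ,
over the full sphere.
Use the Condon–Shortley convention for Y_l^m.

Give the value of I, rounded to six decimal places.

-0.319865

Rules hold: Σm=0, L=6 even, 1≤3≤3.
N = 5·3·7 = 105
Δ = 0!·4!·2!/7! = 1/105
Racah Σ t=0..0: t=0:+1/4 = 1/4
⇒ 3j(2 1 3; 0 0 0)² = 3/35, sgn -1
Racah Σ t=0..0: t=0:+1/48 = 1/48
⇒ 3j(2 1 3; -2 -1 3)² = 1/7, sgn +1
4πI² = N·(3j₀)²·(3jₘ)² = 9/7
I = -1·√(1.28571/4π) = -0.31986543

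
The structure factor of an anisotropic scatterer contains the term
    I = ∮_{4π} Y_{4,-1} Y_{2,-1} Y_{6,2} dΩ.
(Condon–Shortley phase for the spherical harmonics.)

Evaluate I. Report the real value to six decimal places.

Rules hold: Σm=0, L=12 even, 2≤6≤6.
N = 9·5·13 = 585
Δ = 0!·8!·4!/13! = 1/6435
Racah Σ t=0..0: t=0:+1/2304 = 1/2304
⇒ 3j(4 2 6; 0 0 0)² = 5/143, sgn +1
Racah Σ t=0..0: t=0:+1/4320 = 1/4320
⇒ 3j(4 2 6; -1 -1 2)² = 224/6435, sgn +1
4πI² = N·(3j₀)²·(3jₘ)² = 1120/1573
I = +1·√(0.712015/4π) = 0.23803440

0.238034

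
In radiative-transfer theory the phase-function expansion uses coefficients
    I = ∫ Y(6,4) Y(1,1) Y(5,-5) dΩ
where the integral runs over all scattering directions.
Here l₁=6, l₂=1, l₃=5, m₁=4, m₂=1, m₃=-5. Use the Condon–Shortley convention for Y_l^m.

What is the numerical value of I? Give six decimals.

Checks pass: Σm=0; 12 even; l₃=5∈[5,7].
(2·6+1)(2·1+1)(2·5+1) = 429
Δ: 2! 10! 0! / 13! → 1/858
sum: t=1:−1/14400 = -1/14400
3j²(6 1 5; 0 0 0) = Δ·Π!·Σ² = 6/143  (sign +1)
sum: t=2:+1/7257600 = 1/7257600
3j²(6 1 5; 4 1 -5) = Δ·Π!·Σ² = 1/858  (sign +1)
combine: 4πI² = 429·6/143·1/858 = 3/143
take √, sign +1: I = 0.04085899

0.040859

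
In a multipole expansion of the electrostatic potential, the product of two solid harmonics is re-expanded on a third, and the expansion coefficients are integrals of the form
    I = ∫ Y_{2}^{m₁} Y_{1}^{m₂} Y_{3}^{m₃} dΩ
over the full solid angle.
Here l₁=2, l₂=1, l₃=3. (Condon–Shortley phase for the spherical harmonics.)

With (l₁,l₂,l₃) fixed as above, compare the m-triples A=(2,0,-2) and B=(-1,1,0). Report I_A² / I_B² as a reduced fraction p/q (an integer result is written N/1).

5/3

Same 2,1,3: normalisation and zero-m 3j drop out of the ratio.
A: Δ: 0! 4! 2! / 7! → 1/105; sum: t=0:+1/24 = 1/24; 3j²(2 1 3; 2 0 -2) = Δ·Π!·Σ² = 1/21  (sign -1)
B: Δ: 0! 4! 2! / 7! → 1/105; sum: t=0:+1/12 = 1/12; 3j²(2 1 3; -1 1 0) = Δ·Π!·Σ² = 1/35  (sign -1)
I_A²/I_B² = (1/21)/(1/35) = 5/3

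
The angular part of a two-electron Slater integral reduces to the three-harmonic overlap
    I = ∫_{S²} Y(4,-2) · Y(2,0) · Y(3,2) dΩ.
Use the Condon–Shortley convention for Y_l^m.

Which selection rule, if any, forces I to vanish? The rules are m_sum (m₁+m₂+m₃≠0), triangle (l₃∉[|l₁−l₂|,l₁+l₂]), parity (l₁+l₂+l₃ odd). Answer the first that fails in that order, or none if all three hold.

parity

Σmᵢ = 0  ✓
l₃∈[|l₁−l₂|,l₁+l₂]=[2,6], have l₃=3  ✓
Σlᵢ = 9 ⇒ odd  ✗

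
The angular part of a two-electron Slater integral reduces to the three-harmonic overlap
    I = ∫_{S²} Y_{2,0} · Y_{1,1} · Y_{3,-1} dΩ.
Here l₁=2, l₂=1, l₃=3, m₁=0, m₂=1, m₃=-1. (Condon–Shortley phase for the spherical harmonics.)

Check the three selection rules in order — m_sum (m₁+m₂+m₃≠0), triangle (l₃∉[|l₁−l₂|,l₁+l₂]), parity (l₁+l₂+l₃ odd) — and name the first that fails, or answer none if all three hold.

none

azimuthal sum: 0 + 1 − 1 = 0  ✓
1 ≤ 3 ≤ 3 (triangle on l)  ✓
L = 2 + 1 + 3 = 6 (even)  ✓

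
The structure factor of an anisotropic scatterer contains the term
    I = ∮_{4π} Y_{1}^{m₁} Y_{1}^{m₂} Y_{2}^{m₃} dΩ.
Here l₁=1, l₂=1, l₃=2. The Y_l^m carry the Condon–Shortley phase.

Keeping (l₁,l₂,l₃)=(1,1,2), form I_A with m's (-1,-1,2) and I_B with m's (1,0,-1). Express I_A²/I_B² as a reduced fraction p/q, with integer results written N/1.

Shared (l₁,l₂,l₃)=(1,1,2): N and (l;000)² cancel in I_A²/I_B².
A: Δ = 0!·2!·2!/5! = 1/30; Racah Σ t=0..0: t=0:+1/4 = 1/4; ⇒ 3j(1 1 2; -1 -1 2)² = 1/5, sgn +1
B: Δ = 0!·2!·2!/5! = 1/30; Racah Σ t=0..0: t=0:+1/2 = 1/2; ⇒ 3j(1 1 2; 1 0 -1)² = 1/10, sgn -1
I_A²/I_B² = (1/5)/(1/10) = 2/1

2/1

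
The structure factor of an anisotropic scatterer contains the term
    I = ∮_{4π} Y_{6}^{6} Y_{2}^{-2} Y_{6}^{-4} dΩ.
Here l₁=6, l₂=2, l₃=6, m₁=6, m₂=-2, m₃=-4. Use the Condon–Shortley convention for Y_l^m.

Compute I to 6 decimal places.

Checks pass: Σm=0; 14 even; l₃=6∈[4,8].
(2·6+1)(2·2+1)(2·6+1) = 845
Δ: 2! 10! 2! / 15! → 1/90090
sum: t=0:+1/69120 t=1:−1/14400 t=2:+1/69120 = -7/172800
3j²(6 2 6; 0 0 0) = Δ·Π!·Σ² = 14/715  (sign -1)
sum: t=0:+1/14515200 = 1/14515200
3j²(6 2 6; 6 -2 -4) = Δ·Π!·Σ² = 2/455  (sign +1)
combine: 4πI² = 845·14/715·2/455 = 4/55
take √, sign -1: I = -0.07607531

-0.076075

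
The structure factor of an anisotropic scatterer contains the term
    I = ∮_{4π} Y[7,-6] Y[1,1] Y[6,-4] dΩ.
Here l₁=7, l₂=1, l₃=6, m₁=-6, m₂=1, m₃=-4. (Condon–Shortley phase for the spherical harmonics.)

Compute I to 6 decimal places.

0.000000

Σmᵢ = -9 ≠ 0, so the φ-integral vanishes; I = 0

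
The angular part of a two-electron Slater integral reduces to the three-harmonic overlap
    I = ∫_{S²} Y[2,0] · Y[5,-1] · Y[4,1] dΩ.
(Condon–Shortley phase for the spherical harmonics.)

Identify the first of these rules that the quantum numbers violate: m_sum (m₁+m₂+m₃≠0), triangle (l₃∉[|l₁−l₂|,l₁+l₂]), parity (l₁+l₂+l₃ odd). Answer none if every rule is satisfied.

m₁+m₂+m₃ = 0 − 1 + 1 = 0  ✓
triangle: |2−5|=3 ≤ l₃=4 ≤ 2+5=7  ✓
parity: l₁+l₂+l₃ = 11 is odd  ✗

parity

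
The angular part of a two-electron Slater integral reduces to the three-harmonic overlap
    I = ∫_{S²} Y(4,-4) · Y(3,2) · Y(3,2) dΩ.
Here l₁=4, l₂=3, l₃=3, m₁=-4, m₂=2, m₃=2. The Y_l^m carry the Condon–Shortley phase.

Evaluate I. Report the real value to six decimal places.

0.214561

Checks pass: Σm=0; 10 even; l₃=3∈[1,7].
(2·4+1)(2·3+1)(2·3+1) = 441
Δ: 4! 4! 2! / 11! → 1/34650
sum: t=1:−1/72 t=2:+1/16 t=3:−1/72 = 5/144
3j²(4 3 3; 0 0 0) = Δ·Π!·Σ² = 2/77  (sign -1)
sum: t=4:+1/576 = 1/576
3j²(4 3 3; -4 2 2) = Δ·Π!·Σ² = 5/99  (sign -1)
combine: 4πI² = 441·2/77·5/99 = 70/121
take √, sign +1: I = 0.21456131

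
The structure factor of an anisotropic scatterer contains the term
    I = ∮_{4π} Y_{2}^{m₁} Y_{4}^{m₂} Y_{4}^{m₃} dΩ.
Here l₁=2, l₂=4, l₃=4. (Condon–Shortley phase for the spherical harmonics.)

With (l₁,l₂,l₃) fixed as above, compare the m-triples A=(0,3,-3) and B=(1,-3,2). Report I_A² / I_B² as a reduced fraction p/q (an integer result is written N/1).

7/75

l's match ⇒ only the (l;m) 3-j factors differ between A and B.
A: triangle coeff Δ(2,4,4) = 1/13860; Σ_t [1,2]: t=1:−1/720 t=2:+1/480 = 1/1440; (3j)²=7/1980 [(2 4 4; 0 3 -3)], sign=-1
B: triangle coeff Δ(2,4,4) = 1/13860; Σ_t [0,1]: t=0:+1/240 t=1:−1/1440 = 1/288; (3j)²=5/132 [(2 4 4; 1 -3 2)], sign=+1
I_A²/I_B² = (7/1980)/(5/132) = 7/75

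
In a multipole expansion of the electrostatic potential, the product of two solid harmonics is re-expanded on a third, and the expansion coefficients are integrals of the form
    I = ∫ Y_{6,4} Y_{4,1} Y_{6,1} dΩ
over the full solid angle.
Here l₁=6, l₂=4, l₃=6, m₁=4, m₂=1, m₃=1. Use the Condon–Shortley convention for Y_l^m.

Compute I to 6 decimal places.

4 + 1 + 1 = 6 ≠ 0: azimuthal integral kills it; I = 0

0.000000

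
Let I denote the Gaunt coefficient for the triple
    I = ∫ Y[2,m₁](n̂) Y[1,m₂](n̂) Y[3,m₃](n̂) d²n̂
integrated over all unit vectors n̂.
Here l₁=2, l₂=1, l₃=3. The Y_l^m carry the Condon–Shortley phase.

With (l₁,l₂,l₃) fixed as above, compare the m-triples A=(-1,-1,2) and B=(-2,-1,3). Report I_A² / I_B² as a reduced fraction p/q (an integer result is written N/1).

Shared (l₁,l₂,l₃)=(2,1,3): N and (l;000)² cancel in I_A²/I_B².
A: Δ = 0!·4!·2!/7! = 1/105; Racah Σ t=0..0: t=0:+1/12 = 1/12; ⇒ 3j(2 1 3; -1 -1 2)² = 2/21, sgn -1
B: Δ = 0!·4!·2!/7! = 1/105; Racah Σ t=0..0: t=0:+1/48 = 1/48; ⇒ 3j(2 1 3; -2 -1 3)² = 1/7, sgn +1
I_A²/I_B² = (2/21)/(1/7) = 2/3

2/3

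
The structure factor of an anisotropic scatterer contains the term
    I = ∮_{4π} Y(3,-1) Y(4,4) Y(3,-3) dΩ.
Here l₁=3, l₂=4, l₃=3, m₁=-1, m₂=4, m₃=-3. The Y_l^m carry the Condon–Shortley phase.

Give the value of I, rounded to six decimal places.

m-sum 0 ✓  L=10 even ✓  1≤3≤7 ✓
Π(2lᵢ+1) = 7×9×7 = 441
triangle coeff Δ(3,4,3) = 1/34650
Σ_t [1,3]: t=1:−1/72 t=2:+1/16 t=3:−1/72 = 5/144
(3j)²=2/77 [(3 4 3; 0 0 0)], sign=-1
Σ_t [4,4]: t=4:+1/1152 = 1/1152
(3j)²=1/33 [(3 4 3; -1 4 -3)], sign=+1
⇒ 4πI² = 42/121
I = (-1)√(42/121/(4π)) = -0.16619847

-0.166198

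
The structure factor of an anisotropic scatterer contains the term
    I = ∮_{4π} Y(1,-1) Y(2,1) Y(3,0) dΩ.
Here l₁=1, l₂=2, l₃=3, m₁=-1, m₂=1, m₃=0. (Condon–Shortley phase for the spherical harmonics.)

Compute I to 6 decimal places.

Checks pass: Σm=0; 6 even; l₃=3∈[1,3].
(2·1+1)(2·2+1)(2·3+1) = 105
Δ: 0! 2! 4! / 7! → 1/105
sum: t=0:+1/4 = 1/4
3j²(1 2 3; 0 0 0) = Δ·Π!·Σ² = 3/35  (sign -1)
sum: t=0:+1/12 = 1/12
3j²(1 2 3; -1 1 0) = Δ·Π!·Σ² = 1/35  (sign -1)
combine: 4πI² = 105·3/35·1/35 = 9/35
take √, sign +1: I = 0.14304817

0.143048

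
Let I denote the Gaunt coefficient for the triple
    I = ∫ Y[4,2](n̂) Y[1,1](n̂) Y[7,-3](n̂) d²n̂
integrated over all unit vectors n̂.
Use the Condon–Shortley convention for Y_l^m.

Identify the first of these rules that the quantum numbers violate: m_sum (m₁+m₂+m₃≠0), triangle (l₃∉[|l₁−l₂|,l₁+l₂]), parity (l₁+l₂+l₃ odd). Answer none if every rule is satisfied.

triangle

m₁+m₂+m₃ = 2 + 1 − 3 = 0  ✓
triangle: |4−1|=3 ≤ l₃=7 ≤ 4+1=5  ✗
parity: l₁+l₂+l₃ = 12 is even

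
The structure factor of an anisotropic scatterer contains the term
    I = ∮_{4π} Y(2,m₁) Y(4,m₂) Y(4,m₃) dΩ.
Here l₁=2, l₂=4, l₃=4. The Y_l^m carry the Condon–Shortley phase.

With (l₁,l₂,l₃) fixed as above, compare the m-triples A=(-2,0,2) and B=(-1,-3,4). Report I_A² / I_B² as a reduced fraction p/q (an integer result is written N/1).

Shared (l₁,l₂,l₃)=(2,4,4): N and (l;000)² cancel in I_A²/I_B².
A: Δ = 2!·2!·6!/11! = 1/13860; Racah Σ t=2..2: t=2:+1/192 = 1/192; ⇒ 3j(2 4 4; -2 0 2)² = 3/77, sgn +1
B: Δ = 2!·2!·6!/11! = 1/13860; Racah Σ t=1..1: t=1:−1/1440 = -1/1440; ⇒ 3j(2 4 4; -1 -3 4)² = 7/165, sgn -1
I_A²/I_B² = (3/77)/(7/165) = 45/49

45/49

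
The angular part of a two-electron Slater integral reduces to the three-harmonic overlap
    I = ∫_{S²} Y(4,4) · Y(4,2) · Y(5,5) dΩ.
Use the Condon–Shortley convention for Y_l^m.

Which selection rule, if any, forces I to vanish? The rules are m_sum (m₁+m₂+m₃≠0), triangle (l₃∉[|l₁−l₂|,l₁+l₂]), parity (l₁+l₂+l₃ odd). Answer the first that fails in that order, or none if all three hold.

Σmᵢ = 11  ✗
l₃∈[|l₁−l₂|,l₁+l₂]=[0,8], have l₃=5
Σlᵢ = 13 ⇒ odd

m_sum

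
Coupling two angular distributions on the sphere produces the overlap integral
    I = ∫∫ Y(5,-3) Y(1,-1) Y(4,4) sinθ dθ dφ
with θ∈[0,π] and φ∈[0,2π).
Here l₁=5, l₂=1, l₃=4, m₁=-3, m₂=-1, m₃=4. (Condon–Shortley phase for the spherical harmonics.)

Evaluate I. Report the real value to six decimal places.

m-sum 0 ✓  L=10 even ✓  4≤4≤6 ✓
Π(2lᵢ+1) = 11×3×9 = 297
triangle coeff Δ(5,1,4) = 1/495
Σ_t [1,1]: t=1:−1/576 = -1/576
(3j)²=5/99 [(5 1 4; 0 0 0)], sign=-1
Σ_t [0,0]: t=0:+1/80640 = 1/80640
(3j)²=1/495 [(5 1 4; -3 -1 4)], sign=+1
⇒ 4πI² = 1/33
I = (-1)√(1/33/(4π)) = -0.04910640

-0.049106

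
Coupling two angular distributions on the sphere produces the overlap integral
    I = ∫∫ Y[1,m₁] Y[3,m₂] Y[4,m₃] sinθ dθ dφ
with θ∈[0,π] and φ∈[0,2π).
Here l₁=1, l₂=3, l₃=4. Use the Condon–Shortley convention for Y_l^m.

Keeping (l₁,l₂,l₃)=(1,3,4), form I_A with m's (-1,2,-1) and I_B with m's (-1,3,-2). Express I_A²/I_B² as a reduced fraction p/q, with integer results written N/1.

l's match ⇒ only the (l;m) 3-j factors differ between A and B.
A: triangle coeff Δ(1,3,4) = 1/252; Σ_t [0,0]: t=0:+1/240 = 1/240; (3j)²=1/84 [(1 3 4; -1 2 -1)], sign=-1
B: triangle coeff Δ(1,3,4) = 1/252; Σ_t [0,0]: t=0:+1/1440 = 1/1440; (3j)²=1/252 [(1 3 4; -1 3 -2)], sign=+1
I_A²/I_B² = (1/84)/(1/252) = 3/1

3/1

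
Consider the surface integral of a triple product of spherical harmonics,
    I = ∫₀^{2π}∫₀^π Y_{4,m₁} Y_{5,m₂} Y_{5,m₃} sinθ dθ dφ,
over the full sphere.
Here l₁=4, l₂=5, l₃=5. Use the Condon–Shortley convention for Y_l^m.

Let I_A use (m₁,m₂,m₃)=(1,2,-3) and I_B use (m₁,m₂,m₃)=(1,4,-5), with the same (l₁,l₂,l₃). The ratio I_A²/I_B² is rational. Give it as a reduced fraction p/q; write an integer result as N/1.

Same 4,5,5: normalisation and zero-m 3j drop out of the ratio.
A: Δ: 4! 4! 6! / 15! → 1/3153150; sum: t=1:−1/17280 t=2:+1/2880 t=3:−1/6912 = 1/6912; 3j²(4 5 5; 1 2 -3) = Δ·Π!·Σ² = 5/429  (sign +1)
B: Δ: 4! 4! 6! / 15! → 1/3153150; sum: t=3:−1/103680 = -1/103680; 3j²(4 5 5; 1 4 -5) = Δ·Π!·Σ² = 4/143  (sign -1)
I_A²/I_B² = (5/429)/(4/143) = 5/12

5/12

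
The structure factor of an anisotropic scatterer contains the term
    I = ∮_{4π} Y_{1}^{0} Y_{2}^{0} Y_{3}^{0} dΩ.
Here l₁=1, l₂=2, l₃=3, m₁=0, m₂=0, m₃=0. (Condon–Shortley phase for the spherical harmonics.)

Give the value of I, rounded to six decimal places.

m-sum 0 ✓  L=6 even ✓  1≤3≤3 ✓
Π(2lᵢ+1) = 3×5×7 = 105
triangle coeff Δ(1,2,3) = 1/105
Σ_t [0,0]: t=0:+1/4 = 1/4
(3j)²=3/35 [(1 2 3; 0 0 0)], sign=-1
(m-triple is (0,0,0) — same symbol as above.)
⇒ 4πI² = 27/35
I = (+1)√(27/35/(4π)) = 0.24776670

0.247767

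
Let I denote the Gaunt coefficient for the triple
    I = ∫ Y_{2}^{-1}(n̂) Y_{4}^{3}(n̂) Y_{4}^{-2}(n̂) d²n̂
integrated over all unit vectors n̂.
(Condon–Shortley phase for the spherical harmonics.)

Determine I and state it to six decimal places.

Checks pass: Σm=0; 10 even; l₃=4∈[2,6].
(2·2+1)(2·4+1)(2·4+1) = 405
Δ: 2! 2! 6! / 11! → 1/13860
sum: t=0:+1/192 t=1:−1/36 t=2:+1/192 = -5/288
3j²(2 4 4; 0 0 0) = Δ·Π!·Σ² = 20/693  (sign -1)
sum: t=1:−1/1440 t=2:+1/240 = 1/288
3j²(2 4 4; -1 3 -2) = Δ·Π!·Σ² = 5/132  (sign +1)
combine: 4πI² = 405·20/693·5/132 = 375/847
take √, sign -1: I = -0.18770204

-0.187702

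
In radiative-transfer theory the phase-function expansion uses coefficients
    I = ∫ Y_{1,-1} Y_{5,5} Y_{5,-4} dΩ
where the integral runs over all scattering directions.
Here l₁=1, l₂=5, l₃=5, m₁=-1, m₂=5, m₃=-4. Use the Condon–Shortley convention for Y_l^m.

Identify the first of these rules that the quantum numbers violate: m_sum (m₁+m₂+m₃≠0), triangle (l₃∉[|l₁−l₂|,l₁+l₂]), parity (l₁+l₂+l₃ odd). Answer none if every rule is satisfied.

parity

m₁+m₂+m₃ = -1 + 5 − 4 = 0  ✓
triangle: |1−5|=4 ≤ l₃=5 ≤ 1+5=6  ✓
parity: l₁+l₂+l₃ = 11 is odd  ✗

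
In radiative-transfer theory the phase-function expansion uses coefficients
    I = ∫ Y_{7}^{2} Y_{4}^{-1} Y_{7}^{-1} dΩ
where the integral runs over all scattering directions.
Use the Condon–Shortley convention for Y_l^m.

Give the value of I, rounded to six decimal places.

0.100255

Rules hold: Σm=0, L=18 even, 3≤7≤11.
N = 15·9·15 = 2025
Δ = 4!·10!·4!/19! = 1/58198140
Racah Σ t=0..4: t=0:+1/17418240 t=1:−1/622080 t=2:+1/230400 t=3:−1/622080 t=4:+1/17418240 = 1/806400
⇒ 3j(7 4 7; 0 0 0)² = 2268/230945, sgn -1
Racah Σ t=0..3: t=0:+1/2073600 t=1:−1/414720 t=2:+1/725760 t=3:−1/11612160 = -37/58060800
⇒ 3j(7 4 7; 2 -1 -1)² = 4107/646646, sgn -1
4πI² = N·(3j₀)²·(3jₘ)² = 269460270/2133423721
I = +1·√(0.126304/4π) = 0.10025450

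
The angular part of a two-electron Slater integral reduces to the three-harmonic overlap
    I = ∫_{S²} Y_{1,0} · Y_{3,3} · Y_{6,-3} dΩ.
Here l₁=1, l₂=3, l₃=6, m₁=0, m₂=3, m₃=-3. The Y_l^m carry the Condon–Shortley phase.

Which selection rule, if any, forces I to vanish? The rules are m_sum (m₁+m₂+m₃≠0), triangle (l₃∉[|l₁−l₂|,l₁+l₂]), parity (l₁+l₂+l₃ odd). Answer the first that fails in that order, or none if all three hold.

triangle

azimuthal sum: 0 + 3 − 3 = 0  ✓
2 ≤ 6 ≤ 4 (triangle on l)  ✗
L = 1 + 3 + 6 = 10 (even)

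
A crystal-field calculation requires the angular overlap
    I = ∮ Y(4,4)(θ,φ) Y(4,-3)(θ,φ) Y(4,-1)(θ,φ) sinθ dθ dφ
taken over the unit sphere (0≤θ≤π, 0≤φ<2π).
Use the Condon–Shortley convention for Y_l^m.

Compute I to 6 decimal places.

m-sum 0 ✓  L=12 even ✓  0≤4≤8 ✓
Π(2lᵢ+1) = 9×9×9 = 729
triangle coeff Δ(4,4,4) = 1/450450
Σ_t [0,4]: t=0:+1/13824 t=1:−1/216 t=2:+1/64 t=3:−1/216 t=4:+1/13824 = 5/768
(3j)²=18/1001 [(4 4 4; 0 0 0)], sign=+1
Σ_t [0,0]: t=0:+1/3456 = 1/3456
(3j)²=35/1287 [(4 4 4; 4 -3 -1)], sign=-1
⇒ 4πI² = 7290/20449
I = (-1)√(7290/20449/(4π)) = -0.16843130

-0.168431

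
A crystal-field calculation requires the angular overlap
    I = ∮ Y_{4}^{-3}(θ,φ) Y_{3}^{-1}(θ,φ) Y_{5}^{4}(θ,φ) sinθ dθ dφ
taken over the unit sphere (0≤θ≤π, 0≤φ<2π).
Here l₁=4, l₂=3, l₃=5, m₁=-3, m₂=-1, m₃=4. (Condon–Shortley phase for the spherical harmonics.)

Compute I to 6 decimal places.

0.042401

m-sum 0 ✓  L=12 even ✓  1≤5≤7 ✓
Π(2lᵢ+1) = 9×7×11 = 693
triangle coeff Δ(4,3,5) = 1/180180
Σ_t [0,2]: t=0:+1/576 t=1:−1/144 t=2:+1/576 = -1/288
(3j)²=20/1001 [(4 3 5; 0 0 0)], sign=+1
Σ_t [1,2]: t=1:−1/4320 t=2:+1/5760 = -1/17280
(3j)²=7/4290 [(4 3 5; -3 -1 4)], sign=+1
⇒ 4πI² = 42/1859
I = (+1)√(42/1859/(4π)) = 0.04240138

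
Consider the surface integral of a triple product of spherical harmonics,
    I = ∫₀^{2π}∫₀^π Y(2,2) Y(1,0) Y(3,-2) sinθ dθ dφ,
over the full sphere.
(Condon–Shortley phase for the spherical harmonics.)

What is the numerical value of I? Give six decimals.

Rules hold: Σm=0, L=6 even, 1≤3≤3.
N = 5·3·7 = 105
Δ = 0!·4!·2!/7! = 1/105
Racah Σ t=0..0: t=0:+1/4 = 1/4
⇒ 3j(2 1 3; 0 0 0)² = 3/35, sgn -1
Racah Σ t=0..0: t=0:+1/24 = 1/24
⇒ 3j(2 1 3; 2 0 -2)² = 1/21, sgn -1
4πI² = N·(3j₀)²·(3jₘ)² = 3/7
I = +1·√(0.428571/4π) = 0.18467439

0.184674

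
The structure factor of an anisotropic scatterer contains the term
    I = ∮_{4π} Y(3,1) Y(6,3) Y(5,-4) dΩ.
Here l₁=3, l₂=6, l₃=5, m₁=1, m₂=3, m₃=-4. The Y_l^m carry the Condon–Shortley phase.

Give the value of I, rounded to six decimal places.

0.176531

m-sum 0 ✓  L=14 even ✓  3≤5≤9 ✓
Π(2lᵢ+1) = 7×13×11 = 1001
triangle coeff Δ(3,6,5) = 1/675675
Σ_t [1,3]: t=1:−1/8640 t=2:+1/2304 t=3:−1/8640 = 7/34560
(3j)²=7/429 [(3 6 5; 0 0 0)], sign=-1
Σ_t [1,2]: t=1:−1/241920 t=2:+1/40320 = 1/48384
(3j)²=24/1001 [(3 6 5; 1 3 -4)], sign=-1
⇒ 4πI² = 56/143
I = (+1)√(56/143/(4π)) = 0.17653103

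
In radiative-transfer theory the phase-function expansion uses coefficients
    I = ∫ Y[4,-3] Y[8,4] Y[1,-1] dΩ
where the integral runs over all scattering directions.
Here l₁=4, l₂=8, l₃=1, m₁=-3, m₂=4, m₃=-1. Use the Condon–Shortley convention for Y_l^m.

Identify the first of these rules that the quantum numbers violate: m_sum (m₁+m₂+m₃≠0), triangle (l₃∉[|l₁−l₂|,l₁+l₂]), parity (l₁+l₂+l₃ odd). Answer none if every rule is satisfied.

Σmᵢ = 0  ✓
l₃∈[|l₁−l₂|,l₁+l₂]=[4,12], have l₃=1  ✗
Σlᵢ = 13 ⇒ odd

triangle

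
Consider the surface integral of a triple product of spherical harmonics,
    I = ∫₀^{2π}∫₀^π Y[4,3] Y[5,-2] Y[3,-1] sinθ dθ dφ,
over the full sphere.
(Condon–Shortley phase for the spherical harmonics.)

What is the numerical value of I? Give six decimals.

-0.171363

Rules hold: Σm=0, L=12 even, 1≤3≤9.
N = 9·11·7 = 693
Δ = 6!·2!·4!/13! = 1/180180
Racah Σ t=2..4: t=2:+1/576 t=3:−1/144 t=4:+1/576 = -1/288
⇒ 3j(4 5 3; 0 0 0)² = 20/1001, sgn +1
Racah Σ t=0..1: t=0:+1/4320 t=1:−1/960 = -7/8640
⇒ 3j(4 5 3; 3 -2 -1)² = 343/12870, sgn -1
4πI² = N·(3j₀)²·(3jₘ)² = 686/1859
I = -1·√(0.369016/4π) = -0.17136315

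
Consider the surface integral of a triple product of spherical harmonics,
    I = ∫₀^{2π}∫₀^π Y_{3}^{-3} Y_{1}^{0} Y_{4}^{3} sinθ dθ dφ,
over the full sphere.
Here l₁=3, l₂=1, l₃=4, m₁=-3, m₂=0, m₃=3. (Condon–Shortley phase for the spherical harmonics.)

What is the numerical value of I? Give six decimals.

-0.162868

Rules hold: Σm=0, L=8 even, 2≤4≤4.
N = 7·3·9 = 189
Δ = 0!·6!·2!/9! = 1/252
Racah Σ t=0..0: t=0:+1/36 = 1/36
⇒ 3j(3 1 4; 0 0 0)² = 4/63, sgn +1
Racah Σ t=0..0: t=0:+1/720 = 1/720
⇒ 3j(3 1 4; -3 0 3)² = 1/36, sgn -1
4πI² = N·(3j₀)²·(3jₘ)² = 1/3
I = -1·√(0.333333/4π) = -0.16286750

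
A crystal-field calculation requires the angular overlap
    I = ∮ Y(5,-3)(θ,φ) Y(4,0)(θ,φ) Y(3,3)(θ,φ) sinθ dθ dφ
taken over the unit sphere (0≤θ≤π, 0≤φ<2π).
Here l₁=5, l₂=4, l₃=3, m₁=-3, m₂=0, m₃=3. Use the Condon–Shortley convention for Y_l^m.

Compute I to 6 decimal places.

0.196280

m-sum 0 ✓  L=12 even ✓  1≤3≤9 ✓
Π(2lᵢ+1) = 11×9×7 = 693
triangle coeff Δ(5,4,3) = 1/180180
Σ_t [2,4]: t=2:+1/576 t=3:−1/144 t=4:+1/576 = -1/288
(3j)²=20/1001 [(5 4 3; 0 0 0)], sign=+1
Σ_t [4,4]: t=4:+1/2304 = 1/2304
(3j)²=5/143 [(5 4 3; -3 0 3)], sign=+1
⇒ 4πI² = 900/1859
I = (+1)√(900/1859/(4π)) = 0.19628026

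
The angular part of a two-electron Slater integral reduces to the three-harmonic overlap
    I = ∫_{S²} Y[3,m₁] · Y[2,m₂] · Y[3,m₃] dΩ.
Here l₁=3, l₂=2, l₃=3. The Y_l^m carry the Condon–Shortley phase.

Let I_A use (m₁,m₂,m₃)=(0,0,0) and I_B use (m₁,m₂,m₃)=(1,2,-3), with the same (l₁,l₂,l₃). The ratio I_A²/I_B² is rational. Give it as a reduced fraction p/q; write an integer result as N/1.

Shared (l₁,l₂,l₃)=(3,2,3): N and (l;000)² cancel in I_A²/I_B².
A: Δ = 2!·4!·2!/9! = 1/3780; Racah Σ t=0..2: t=0:+1/24 t=1:−1/4 t=2:+1/24 = -1/6; ⇒ 3j(3 2 3; 0 0 0)² = 4/105, sgn +1
B: Δ = 2!·4!·2!/9! = 1/3780; Racah Σ t=2..2: t=2:+1/96 = 1/96; ⇒ 3j(3 2 3; 1 2 -3)² = 1/42, sgn +1
I_A²/I_B² = (4/105)/(1/42) = 8/5

8/5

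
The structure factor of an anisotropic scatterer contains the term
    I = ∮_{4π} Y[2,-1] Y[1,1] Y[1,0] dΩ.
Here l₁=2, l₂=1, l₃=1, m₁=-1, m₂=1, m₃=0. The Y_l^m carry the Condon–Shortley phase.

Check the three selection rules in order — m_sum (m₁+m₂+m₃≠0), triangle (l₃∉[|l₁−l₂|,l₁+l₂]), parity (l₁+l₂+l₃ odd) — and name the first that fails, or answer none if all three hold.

m₁+m₂+m₃ = -1 + 1 + 0 = 0  ✓
triangle: |2−1|=1 ≤ l₃=1 ≤ 2+1=3  ✓
parity: l₁+l₂+l₃ = 4 is even  ✓

none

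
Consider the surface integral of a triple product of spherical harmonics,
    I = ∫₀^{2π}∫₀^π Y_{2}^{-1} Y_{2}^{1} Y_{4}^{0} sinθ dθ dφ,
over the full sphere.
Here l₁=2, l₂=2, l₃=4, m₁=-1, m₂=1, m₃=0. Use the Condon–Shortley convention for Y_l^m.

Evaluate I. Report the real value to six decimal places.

0.161197

Rules hold: Σm=0, L=8 even, 0≤4≤4.
N = 5·5·9 = 225
Δ = 0!·4!·4!/9! = 1/630
Racah Σ t=0..0: t=0:+1/16 = 1/16
⇒ 3j(2 2 4; 0 0 0)² = 2/35, sgn +1
Racah Σ t=0..0: t=0:+1/36 = 1/36
⇒ 3j(2 2 4; -1 1 0)² = 8/315, sgn +1
4πI² = N·(3j₀)²·(3jₘ)² = 16/49
I = +1·√(0.326531/4π) = 0.16119702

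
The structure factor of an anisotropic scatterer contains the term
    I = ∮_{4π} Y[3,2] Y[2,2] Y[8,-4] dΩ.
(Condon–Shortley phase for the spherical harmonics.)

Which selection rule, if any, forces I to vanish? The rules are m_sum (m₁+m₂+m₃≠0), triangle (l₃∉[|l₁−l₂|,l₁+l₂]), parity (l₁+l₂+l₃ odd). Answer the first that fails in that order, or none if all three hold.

azimuthal sum: 2 + 2 − 4 = 0  ✓
1 ≤ 8 ≤ 5 (triangle on l)  ✗
L = 3 + 2 + 8 = 13 (odd)

triangle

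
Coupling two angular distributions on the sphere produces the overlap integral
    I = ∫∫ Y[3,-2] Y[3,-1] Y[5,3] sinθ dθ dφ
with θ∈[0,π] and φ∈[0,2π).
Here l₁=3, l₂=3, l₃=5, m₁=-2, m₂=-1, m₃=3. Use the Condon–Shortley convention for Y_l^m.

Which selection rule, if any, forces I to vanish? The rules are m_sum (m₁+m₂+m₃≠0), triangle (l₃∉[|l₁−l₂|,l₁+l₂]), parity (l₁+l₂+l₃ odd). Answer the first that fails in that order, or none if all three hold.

parity

Σmᵢ = 0  ✓
l₃∈[|l₁−l₂|,l₁+l₂]=[0,6], have l₃=5  ✓
Σlᵢ = 11 ⇒ odd  ✗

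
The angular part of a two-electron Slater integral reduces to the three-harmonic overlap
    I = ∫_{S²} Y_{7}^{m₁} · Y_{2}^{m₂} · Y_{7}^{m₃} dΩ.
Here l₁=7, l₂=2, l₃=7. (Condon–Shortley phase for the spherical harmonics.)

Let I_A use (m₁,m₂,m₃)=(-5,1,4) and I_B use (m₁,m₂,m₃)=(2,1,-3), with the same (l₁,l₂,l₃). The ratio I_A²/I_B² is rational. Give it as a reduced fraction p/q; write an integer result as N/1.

Shared (l₁,l₂,l₃)=(7,2,7): N and (l;000)² cancel in I_A²/I_B².
A: Δ = 2!·12!·2!/17! = 1/185640; Racah Σ t=1..2: t=1:−1/79833600 t=2:+1/14515200 = 1/17740800; ⇒ 3j(7 2 7; -5 1 4)² = 729/30940, sgn -1
B: Δ = 2!·12!·2!/17! = 1/185640; Racah Σ t=1..2: t=1:−1/1935360 t=2:+1/4354560 = -1/3483648; ⇒ 3j(7 2 7; 2 1 -3)² = 125/12376, sgn -1
I_A²/I_B² = (729/30940)/(125/12376) = 1458/625

1458/625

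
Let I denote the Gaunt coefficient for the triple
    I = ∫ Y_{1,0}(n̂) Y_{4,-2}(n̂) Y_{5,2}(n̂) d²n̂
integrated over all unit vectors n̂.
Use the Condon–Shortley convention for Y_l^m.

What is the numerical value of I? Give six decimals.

0.225034

m-sum 0 ✓  L=10 even ✓  3≤5≤5 ✓
Π(2lᵢ+1) = 3×9×11 = 297
triangle coeff Δ(1,4,5) = 1/495
Σ_t [0,0]: t=0:+1/576 = 1/576
(3j)²=5/99 [(1 4 5; 0 0 0)], sign=-1
Σ_t [0,0]: t=0:+1/1440 = 1/1440
(3j)²=7/165 [(1 4 5; 0 -2 2)], sign=-1
⇒ 4πI² = 7/11
I = (+1)√(7/11/(4π)) = 0.22503380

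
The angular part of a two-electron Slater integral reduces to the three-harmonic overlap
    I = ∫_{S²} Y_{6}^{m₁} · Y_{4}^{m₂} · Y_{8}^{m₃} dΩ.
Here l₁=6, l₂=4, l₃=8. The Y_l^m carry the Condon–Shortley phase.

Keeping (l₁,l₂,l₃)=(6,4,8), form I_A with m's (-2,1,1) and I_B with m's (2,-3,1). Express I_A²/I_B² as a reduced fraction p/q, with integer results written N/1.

l's match ⇒ only the (l;m) 3-j factors differ between A and B.
A: triangle coeff Δ(6,4,8) = 1/23279256; Σ_t [0,2]: t=0:+1/19353600 t=1:−1/1451520 t=2:+1/1244160 = 29/174182400; (3j)²=841/554268 [(6 4 8; -2 1 1)], sign=-1
B: triangle coeff Δ(6,4,8) = 1/23279256; Σ_t [0,1]: t=0:+1/4147200 t=1:−1/21772800 = 17/87091200; (3j)²=119/8151 [(6 4 8; 2 -3 1)], sign=-1
I_A²/I_B² = (841/554268)/(119/8151) = 841/8092

841/8092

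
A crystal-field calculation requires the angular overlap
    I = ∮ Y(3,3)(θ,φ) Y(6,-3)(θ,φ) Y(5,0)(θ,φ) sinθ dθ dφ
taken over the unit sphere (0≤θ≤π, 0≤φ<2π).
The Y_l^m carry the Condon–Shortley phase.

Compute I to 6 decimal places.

m-sum 0 ✓  L=14 even ✓  3≤5≤9 ✓
Π(2lᵢ+1) = 7×13×11 = 1001
triangle coeff Δ(3,6,5) = 1/675675
Σ_t [1,3]: t=1:−1/8640 t=2:+1/2304 t=3:−1/8640 = 7/34560
(3j)²=7/429 [(3 6 5; 0 0 0)], sign=-1
Σ_t [0,0]: t=0:+1/34560 = 1/34560
(3j)²=4/143 [(3 6 5; 3 -3 0)], sign=-1
⇒ 4πI² = 196/429
I = (+1)√(196/429/(4π)) = 0.19067531

0.190675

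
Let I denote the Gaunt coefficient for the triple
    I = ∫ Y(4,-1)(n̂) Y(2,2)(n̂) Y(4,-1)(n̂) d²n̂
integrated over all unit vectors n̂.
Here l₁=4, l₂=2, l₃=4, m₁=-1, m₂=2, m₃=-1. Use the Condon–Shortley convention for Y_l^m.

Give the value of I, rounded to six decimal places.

0.200662

Checks pass: Σm=0; 10 even; l₃=4∈[2,6].
(2·4+1)(2·2+1)(2·4+1) = 405
Δ: 2! 6! 2! / 11! → 1/13860
sum: t=0:+1/192 t=1:−1/36 t=2:+1/192 = -5/288
3j²(4 2 4; 0 0 0) = Δ·Π!·Σ² = 20/693  (sign -1)
sum: t=2:+1/144 = 1/144
3j²(4 2 4; -1 2 -1) = Δ·Π!·Σ² = 10/231  (sign -1)
combine: 4πI² = 405·20/693·10/231 = 3000/5929
take √, sign +1: I = 0.20066192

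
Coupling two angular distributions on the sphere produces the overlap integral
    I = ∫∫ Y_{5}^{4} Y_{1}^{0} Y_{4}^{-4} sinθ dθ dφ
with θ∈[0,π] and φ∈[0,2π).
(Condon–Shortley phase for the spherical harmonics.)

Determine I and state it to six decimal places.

0.147319

m-sum 0 ✓  L=10 even ✓  4≤4≤6 ✓
Π(2lᵢ+1) = 11×3×9 = 297
triangle coeff Δ(5,1,4) = 1/495
Σ_t [1,1]: t=1:−1/576 = -1/576
(3j)²=5/99 [(5 1 4; 0 0 0)], sign=-1
Σ_t [1,1]: t=1:−1/40320 = -1/40320
(3j)²=1/55 [(5 1 4; 4 0 -4)], sign=-1
⇒ 4πI² = 3/11
I = (+1)√(3/11/(4π)) = 0.14731920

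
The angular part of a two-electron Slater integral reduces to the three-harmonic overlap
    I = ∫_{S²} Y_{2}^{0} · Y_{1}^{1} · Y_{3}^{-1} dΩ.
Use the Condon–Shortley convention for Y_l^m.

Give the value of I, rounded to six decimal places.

m-sum 0 ✓  L=6 even ✓  1≤3≤3 ✓
Π(2lᵢ+1) = 5×3×7 = 105
triangle coeff Δ(2,1,3) = 1/105
Σ_t [0,0]: t=0:+1/4 = 1/4
(3j)²=3/35 [(2 1 3; 0 0 0)], sign=-1
Σ_t [0,0]: t=0:+1/8 = 1/8
(3j)²=2/35 [(2 1 3; 0 1 -1)], sign=+1
⇒ 4πI² = 18/35
I = (-1)√(18/35/(4π)) = -0.20230066

-0.202301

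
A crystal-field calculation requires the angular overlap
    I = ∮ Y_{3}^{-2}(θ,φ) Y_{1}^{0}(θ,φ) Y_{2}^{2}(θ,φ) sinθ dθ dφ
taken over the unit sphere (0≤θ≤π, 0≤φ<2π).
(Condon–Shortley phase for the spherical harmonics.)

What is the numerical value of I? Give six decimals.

m-sum 0 ✓  L=6 even ✓  2≤2≤4 ✓
Π(2lᵢ+1) = 7×3×5 = 105
triangle coeff Δ(3,1,2) = 1/105
Σ_t [1,1]: t=1:−1/4 = -1/4
(3j)²=3/35 [(3 1 2; 0 0 0)], sign=-1
Σ_t [1,1]: t=1:−1/24 = -1/24
(3j)²=1/21 [(3 1 2; -2 0 2)], sign=-1
⇒ 4πI² = 3/7
I = (+1)√(3/7/(4π)) = 0.18467439

0.184674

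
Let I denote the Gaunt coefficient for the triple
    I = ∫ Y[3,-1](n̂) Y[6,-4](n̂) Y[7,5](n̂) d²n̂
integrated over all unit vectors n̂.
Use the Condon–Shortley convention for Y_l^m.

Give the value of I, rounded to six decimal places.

-0.082471

Rules hold: Σm=0, L=16 even, 3≤7≤9.
N = 7·13·15 = 1365
Δ = 2!·4!·10!/17! = 1/2042040
Racah Σ t=0..2: t=0:+1/207360 t=1:−1/57600 t=2:+1/207360 = -1/129600
⇒ 3j(3 6 7; 0 0 0)² = 168/12155, sgn +1
Racah Σ t=0..2: t=0:+1/3870720 t=1:−1/2177280 t=2:+1/29030400 = -29/174182400
⇒ 3j(3 6 7; -1 -4 5)² = 841/185640, sgn -1
4πI² = N·(3j₀)²·(3jₘ)² = 17661/206635
I = -1·√(0.0854695/4π) = -0.08247091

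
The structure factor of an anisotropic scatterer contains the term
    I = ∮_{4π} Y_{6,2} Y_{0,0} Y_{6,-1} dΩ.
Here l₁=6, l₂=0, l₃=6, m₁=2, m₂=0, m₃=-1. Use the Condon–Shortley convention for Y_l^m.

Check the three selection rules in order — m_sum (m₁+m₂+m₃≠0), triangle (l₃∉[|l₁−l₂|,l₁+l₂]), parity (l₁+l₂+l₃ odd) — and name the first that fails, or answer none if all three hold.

Σmᵢ = 1  ✗
l₃∈[|l₁−l₂|,l₁+l₂]=[6,6], have l₃=6
Σlᵢ = 12 ⇒ even

m_sum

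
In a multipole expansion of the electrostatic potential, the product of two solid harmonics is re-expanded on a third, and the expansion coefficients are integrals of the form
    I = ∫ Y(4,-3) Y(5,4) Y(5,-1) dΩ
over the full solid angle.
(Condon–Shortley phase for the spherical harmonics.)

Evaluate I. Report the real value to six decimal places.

-0.168084

Checks pass: Σm=0; 14 even; l₃=5∈[1,9].
(2·4+1)(2·5+1)(2·5+1) = 1089
Δ: 4! 4! 6! / 15! → 1/3153150
sum: t=0:+1/69120 t=1:−1/1728 t=2:+1/576 t=3:−1/1728 t=4:+1/69120 = 7/11520
3j²(4 5 5; 0 0 0) = Δ·Π!·Σ² = 2/143  (sign -1)
sum: t=3:−1/103680 t=4:+1/17280 = 1/20736
3j²(4 5 5; -3 4 -1) = Δ·Π!·Σ² = 10/429  (sign +1)
combine: 4πI² = 1089·2/143·10/429 = 60/169
take √, sign -1: I = -0.16808437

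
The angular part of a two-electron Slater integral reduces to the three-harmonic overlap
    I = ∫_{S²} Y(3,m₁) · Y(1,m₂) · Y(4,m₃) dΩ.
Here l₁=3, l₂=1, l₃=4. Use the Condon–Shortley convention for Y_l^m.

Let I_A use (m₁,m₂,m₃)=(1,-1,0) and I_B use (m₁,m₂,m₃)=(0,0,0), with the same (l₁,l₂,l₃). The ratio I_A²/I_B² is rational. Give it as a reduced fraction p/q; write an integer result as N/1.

Shared (l₁,l₂,l₃)=(3,1,4): N and (l;000)² cancel in I_A²/I_B².
A: Δ = 0!·6!·2!/9! = 1/252; Racah Σ t=0..0: t=0:+1/96 = 1/96; ⇒ 3j(3 1 4; 1 -1 0)² = 1/42, sgn +1
B: Δ = 0!·6!·2!/9! = 1/252; Racah Σ t=0..0: t=0:+1/36 = 1/36; ⇒ 3j(3 1 4; 0 0 0)² = 4/63, sgn +1
I_A²/I_B² = (1/42)/(4/63) = 3/8

3/8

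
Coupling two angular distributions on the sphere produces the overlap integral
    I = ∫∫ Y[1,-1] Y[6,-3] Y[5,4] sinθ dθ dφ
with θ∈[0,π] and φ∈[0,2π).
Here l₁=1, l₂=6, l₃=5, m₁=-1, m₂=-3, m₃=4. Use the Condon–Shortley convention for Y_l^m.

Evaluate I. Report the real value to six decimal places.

-0.070770

m-sum 0 ✓  L=12 even ✓  5≤5≤7 ✓
Π(2lᵢ+1) = 3×13×11 = 429
triangle coeff Δ(1,6,5) = 1/858
Σ_t [1,1]: t=1:−1/14400 = -1/14400
(3j)²=6/143 [(1 6 5; 0 0 0)], sign=+1
Σ_t [2,2]: t=2:+1/725760 = 1/725760
(3j)²=1/286 [(1 6 5; -1 -3 4)], sign=-1
⇒ 4πI² = 9/143
I = (-1)√(9/143/(4π)) = -0.07076985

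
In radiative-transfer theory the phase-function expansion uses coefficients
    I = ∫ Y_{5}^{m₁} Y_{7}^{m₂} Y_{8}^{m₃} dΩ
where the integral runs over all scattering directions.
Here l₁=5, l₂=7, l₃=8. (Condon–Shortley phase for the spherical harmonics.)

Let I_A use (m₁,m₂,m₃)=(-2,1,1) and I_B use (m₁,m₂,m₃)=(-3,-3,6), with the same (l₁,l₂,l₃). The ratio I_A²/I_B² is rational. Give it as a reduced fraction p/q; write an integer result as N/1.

4096/429

Same 5,7,8: normalisation and zero-m 3j drop out of the ratio.
A: Δ: 4! 6! 10! / 21! → 1/814773960; sum: t=1:−1/130636800 t=2:+1/8294400 t=3:−1/4147200 t=4:+1/14929920 = -1/16329600; 3j²(5 7 8; -2 1 1) = Δ·Π!·Σ² = 1024/138567  (sign +1)
B: Δ: 4! 6! 10! / 21! → 1/814773960; sum: t=2:+1/232243200 t=3:−1/261273600 t=4:+1/4180377600 = 1/1393459200; 3j²(5 7 8; -3 -3 6) = Δ·Π!·Σ² = 1/1292  (sign +1)
I_A²/I_B² = (1024/138567)/(1/1292) = 4096/429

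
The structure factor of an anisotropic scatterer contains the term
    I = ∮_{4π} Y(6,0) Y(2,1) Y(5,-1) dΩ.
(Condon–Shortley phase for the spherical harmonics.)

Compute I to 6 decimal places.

Σlᵢ=13 odd — θ-integrand is odd under cosθ→−cosθ; I=0

0.000000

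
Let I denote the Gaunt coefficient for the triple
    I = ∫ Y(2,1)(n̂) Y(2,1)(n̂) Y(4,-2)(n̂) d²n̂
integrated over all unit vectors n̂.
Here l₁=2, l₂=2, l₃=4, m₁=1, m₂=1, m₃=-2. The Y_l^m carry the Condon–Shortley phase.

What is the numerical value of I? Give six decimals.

m-sum 0 ✓  L=8 even ✓  0≤4≤4 ✓
Π(2lᵢ+1) = 5×5×9 = 225
triangle coeff Δ(2,2,4) = 1/630
Σ_t [0,0]: t=0:+1/16 = 1/16
(3j)²=2/35 [(2 2 4; 0 0 0)], sign=+1
Σ_t [0,0]: t=0:+1/36 = 1/36
(3j)²=4/63 [(2 2 4; 1 1 -2)], sign=+1
⇒ 4πI² = 40/49
I = (+1)√(40/49/(4π)) = 0.25487487

0.254875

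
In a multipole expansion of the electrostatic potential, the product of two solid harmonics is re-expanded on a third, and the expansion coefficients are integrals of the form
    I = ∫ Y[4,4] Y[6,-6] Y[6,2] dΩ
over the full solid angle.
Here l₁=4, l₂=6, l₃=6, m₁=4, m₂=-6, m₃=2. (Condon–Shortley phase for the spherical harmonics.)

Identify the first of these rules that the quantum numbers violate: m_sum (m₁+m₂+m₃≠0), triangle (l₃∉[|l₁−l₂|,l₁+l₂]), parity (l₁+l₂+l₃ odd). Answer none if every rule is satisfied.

azimuthal sum: 4 − 6 + 2 = 0  ✓
2 ≤ 6 ≤ 10 (triangle on l)  ✓
L = 4 + 6 + 6 = 16 (even)  ✓

none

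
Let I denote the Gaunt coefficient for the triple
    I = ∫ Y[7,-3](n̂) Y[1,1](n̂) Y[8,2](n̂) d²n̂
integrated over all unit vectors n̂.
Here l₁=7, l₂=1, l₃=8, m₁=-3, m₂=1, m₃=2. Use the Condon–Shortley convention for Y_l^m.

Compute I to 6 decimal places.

0.118504

Rules hold: Σm=0, L=16 even, 6≤8≤8.
N = 15·3·17 = 765
Δ = 0!·14!·2!/17! = 1/2040
Racah Σ t=0..0: t=0:+1/25401600 = 1/25401600
⇒ 3j(7 1 8; 0 0 0)² = 8/255, sgn +1
Racah Σ t=0..0: t=0:+1/174182400 = 1/174182400
⇒ 3j(7 1 8; -3 1 2)² = 1/136, sgn +1
4πI² = N·(3j₀)²·(3jₘ)² = 3/17
I = +1·√(0.176471/4π) = 0.11850352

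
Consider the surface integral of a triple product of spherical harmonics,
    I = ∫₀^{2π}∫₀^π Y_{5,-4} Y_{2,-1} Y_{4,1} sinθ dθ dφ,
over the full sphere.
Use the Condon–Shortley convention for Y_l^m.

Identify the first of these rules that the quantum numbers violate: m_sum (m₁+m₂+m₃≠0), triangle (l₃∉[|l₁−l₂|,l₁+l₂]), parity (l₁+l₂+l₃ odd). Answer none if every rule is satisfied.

m_sum

m₁+m₂+m₃ = -4 − 1 + 1 = -4  ✗
triangle: |5−2|=3 ≤ l₃=4 ≤ 5+2=7
parity: l₁+l₂+l₃ = 11 is odd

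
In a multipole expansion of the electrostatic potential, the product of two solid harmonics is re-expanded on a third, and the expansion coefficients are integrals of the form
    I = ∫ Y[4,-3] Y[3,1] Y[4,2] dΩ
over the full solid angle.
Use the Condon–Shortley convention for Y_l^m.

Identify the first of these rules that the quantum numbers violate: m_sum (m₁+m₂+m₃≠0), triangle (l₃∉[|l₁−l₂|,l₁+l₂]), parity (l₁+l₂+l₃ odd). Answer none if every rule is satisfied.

Σmᵢ = 0  ✓
l₃∈[|l₁−l₂|,l₁+l₂]=[1,7], have l₃=4  ✓
Σlᵢ = 11 ⇒ odd  ✗

parity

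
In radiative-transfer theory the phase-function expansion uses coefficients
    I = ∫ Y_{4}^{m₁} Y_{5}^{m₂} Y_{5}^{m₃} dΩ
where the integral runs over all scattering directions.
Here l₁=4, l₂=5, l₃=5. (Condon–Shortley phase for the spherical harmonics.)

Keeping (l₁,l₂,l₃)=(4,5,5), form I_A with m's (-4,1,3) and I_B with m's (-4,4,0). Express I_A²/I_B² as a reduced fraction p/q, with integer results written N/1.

Same 4,5,5: normalisation and zero-m 3j drop out of the ratio.
A: Δ: 4! 4! 6! / 15! → 1/3153150; sum: t=4:+1/27648 = 1/27648; 3j²(4 5 5; -4 1 3) = Δ·Π!·Σ² = 10/429  (sign +1)
B: Δ: 4! 4! 6! / 15! → 1/3153150; sum: t=4:+1/69120 = 1/69120; 3j²(4 5 5; -4 4 0) = Δ·Π!·Σ² = 2/143  (sign -1)
I_A²/I_B² = (10/429)/(2/143) = 5/3

5/3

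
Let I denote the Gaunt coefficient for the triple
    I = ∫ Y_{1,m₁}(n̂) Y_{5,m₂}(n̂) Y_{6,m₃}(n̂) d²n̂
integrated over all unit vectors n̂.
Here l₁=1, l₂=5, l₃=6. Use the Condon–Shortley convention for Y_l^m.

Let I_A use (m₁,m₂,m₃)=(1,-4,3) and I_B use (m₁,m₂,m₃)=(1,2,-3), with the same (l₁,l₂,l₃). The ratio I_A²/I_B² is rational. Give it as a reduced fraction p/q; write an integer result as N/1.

Same 1,5,6: normalisation and zero-m 3j drop out of the ratio.
A: Δ: 0! 2! 10! / 13! → 1/858; sum: t=0:+1/725760 = 1/725760; 3j²(1 5 6; 1 -4 3) = Δ·Π!·Σ² = 1/286  (sign -1)
B: Δ: 0! 2! 10! / 13! → 1/858; sum: t=0:+1/60480 = 1/60480; 3j²(1 5 6; 1 2 -3) = Δ·Π!·Σ² = 6/143  (sign -1)
I_A²/I_B² = (1/286)/(6/143) = 1/12

1/12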